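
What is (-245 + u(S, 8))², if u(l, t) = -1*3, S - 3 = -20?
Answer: 61504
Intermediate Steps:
S = -17 (S = 3 - 20 = -17)
u(l, t) = -3
(-245 + u(S, 8))² = (-245 - 3)² = (-248)² = 61504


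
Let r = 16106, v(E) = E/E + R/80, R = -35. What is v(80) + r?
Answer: 257705/16 ≈ 16107.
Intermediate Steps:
v(E) = 9/16 (v(E) = E/E - 35/80 = 1 - 35*1/80 = 1 - 7/16 = 9/16)
v(80) + r = 9/16 + 16106 = 257705/16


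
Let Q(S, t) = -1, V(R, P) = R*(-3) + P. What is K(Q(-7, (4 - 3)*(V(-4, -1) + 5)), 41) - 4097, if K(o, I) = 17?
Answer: -4080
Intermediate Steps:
V(R, P) = P - 3*R (V(R, P) = -3*R + P = P - 3*R)
K(Q(-7, (4 - 3)*(V(-4, -1) + 5)), 41) - 4097 = 17 - 4097 = -4080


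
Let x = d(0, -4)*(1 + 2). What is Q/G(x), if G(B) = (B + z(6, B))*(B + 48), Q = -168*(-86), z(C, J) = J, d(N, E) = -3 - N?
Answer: -2408/117 ≈ -20.581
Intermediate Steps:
Q = 14448
x = -9 (x = (-3 - 1*0)*(1 + 2) = (-3 + 0)*3 = -3*3 = -9)
G(B) = 2*B*(48 + B) (G(B) = (B + B)*(B + 48) = (2*B)*(48 + B) = 2*B*(48 + B))
Q/G(x) = 14448/((2*(-9)*(48 - 9))) = 14448/((2*(-9)*39)) = 14448/(-702) = 14448*(-1/702) = -2408/117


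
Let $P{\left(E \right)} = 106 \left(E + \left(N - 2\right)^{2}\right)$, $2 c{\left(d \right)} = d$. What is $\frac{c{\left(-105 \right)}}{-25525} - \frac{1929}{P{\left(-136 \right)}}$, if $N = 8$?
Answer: $\frac{1991769}{10822600} \approx 0.18404$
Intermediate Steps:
$c{\left(d \right)} = \frac{d}{2}$
$P{\left(E \right)} = 3816 + 106 E$ ($P{\left(E \right)} = 106 \left(E + \left(8 - 2\right)^{2}\right) = 106 \left(E + 6^{2}\right) = 106 \left(E + 36\right) = 106 \left(36 + E\right) = 3816 + 106 E$)
$\frac{c{\left(-105 \right)}}{-25525} - \frac{1929}{P{\left(-136 \right)}} = \frac{\frac{1}{2} \left(-105\right)}{-25525} - \frac{1929}{3816 + 106 \left(-136\right)} = \left(- \frac{105}{2}\right) \left(- \frac{1}{25525}\right) - \frac{1929}{3816 - 14416} = \frac{21}{10210} - \frac{1929}{-10600} = \frac{21}{10210} - - \frac{1929}{10600} = \frac{21}{10210} + \frac{1929}{10600} = \frac{1991769}{10822600}$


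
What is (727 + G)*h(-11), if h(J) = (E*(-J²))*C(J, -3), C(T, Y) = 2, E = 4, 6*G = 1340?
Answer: -2759768/3 ≈ -9.1992e+5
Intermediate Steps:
G = 670/3 (G = (⅙)*1340 = 670/3 ≈ 223.33)
h(J) = -8*J² (h(J) = (4*(-J²))*2 = -4*J²*2 = -8*J²)
(727 + G)*h(-11) = (727 + 670/3)*(-8*(-11)²) = 2851*(-8*121)/3 = (2851/3)*(-968) = -2759768/3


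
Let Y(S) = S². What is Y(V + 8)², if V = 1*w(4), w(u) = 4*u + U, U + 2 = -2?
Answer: 160000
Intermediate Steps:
U = -4 (U = -2 - 2 = -4)
w(u) = -4 + 4*u (w(u) = 4*u - 4 = -4 + 4*u)
V = 12 (V = 1*(-4 + 4*4) = 1*(-4 + 16) = 1*12 = 12)
Y(V + 8)² = ((12 + 8)²)² = (20²)² = 400² = 160000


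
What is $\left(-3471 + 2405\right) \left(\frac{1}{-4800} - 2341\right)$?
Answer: $\frac{5989214933}{2400} \approx 2.4955 \cdot 10^{6}$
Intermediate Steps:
$\left(-3471 + 2405\right) \left(\frac{1}{-4800} - 2341\right) = - 1066 \left(- \frac{1}{4800} - 2341\right) = \left(-1066\right) \left(- \frac{11236801}{4800}\right) = \frac{5989214933}{2400}$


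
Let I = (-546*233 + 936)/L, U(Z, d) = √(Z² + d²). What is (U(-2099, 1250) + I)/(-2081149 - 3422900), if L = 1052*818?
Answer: 21047/789405385044 - √5968301/5504049 ≈ -0.00044383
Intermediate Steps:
L = 860536
I = -63141/430268 (I = (-546*233 + 936)/860536 = (-127218 + 936)*(1/860536) = -126282*1/860536 = -63141/430268 ≈ -0.14675)
(U(-2099, 1250) + I)/(-2081149 - 3422900) = (√((-2099)² + 1250²) - 63141/430268)/(-2081149 - 3422900) = (√(4405801 + 1562500) - 63141/430268)/(-5504049) = (√5968301 - 63141/430268)*(-1/5504049) = (-63141/430268 + √5968301)*(-1/5504049) = 21047/789405385044 - √5968301/5504049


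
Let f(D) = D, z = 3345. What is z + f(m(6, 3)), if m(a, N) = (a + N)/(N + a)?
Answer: 3346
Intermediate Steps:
m(a, N) = 1 (m(a, N) = (N + a)/(N + a) = 1)
z + f(m(6, 3)) = 3345 + 1 = 3346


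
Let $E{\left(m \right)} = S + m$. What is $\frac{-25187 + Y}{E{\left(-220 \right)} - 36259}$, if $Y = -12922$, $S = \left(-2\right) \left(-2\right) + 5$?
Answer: $\frac{38109}{36470} \approx 1.0449$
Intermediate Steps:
$S = 9$ ($S = 4 + 5 = 9$)
$E{\left(m \right)} = 9 + m$
$\frac{-25187 + Y}{E{\left(-220 \right)} - 36259} = \frac{-25187 - 12922}{\left(9 - 220\right) - 36259} = - \frac{38109}{-211 - 36259} = - \frac{38109}{-36470} = \left(-38109\right) \left(- \frac{1}{36470}\right) = \frac{38109}{36470}$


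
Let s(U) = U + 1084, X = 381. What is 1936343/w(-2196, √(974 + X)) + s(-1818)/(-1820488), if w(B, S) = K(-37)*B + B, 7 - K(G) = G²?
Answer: 220455183893/340062152058 ≈ 0.64828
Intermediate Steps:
K(G) = 7 - G²
s(U) = 1084 + U
w(B, S) = -1361*B (w(B, S) = (7 - 1*(-37)²)*B + B = (7 - 1*1369)*B + B = (7 - 1369)*B + B = -1362*B + B = -1361*B)
1936343/w(-2196, √(974 + X)) + s(-1818)/(-1820488) = 1936343/((-1361*(-2196))) + (1084 - 1818)/(-1820488) = 1936343/2988756 - 734*(-1/1820488) = 1936343*(1/2988756) + 367/910244 = 1936343/2988756 + 367/910244 = 220455183893/340062152058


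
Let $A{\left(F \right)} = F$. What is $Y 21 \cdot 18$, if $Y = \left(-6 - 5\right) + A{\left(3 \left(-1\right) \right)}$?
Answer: $-5292$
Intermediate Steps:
$Y = -14$ ($Y = \left(-6 - 5\right) + 3 \left(-1\right) = -11 - 3 = -14$)
$Y 21 \cdot 18 = \left(-14\right) 21 \cdot 18 = \left(-294\right) 18 = -5292$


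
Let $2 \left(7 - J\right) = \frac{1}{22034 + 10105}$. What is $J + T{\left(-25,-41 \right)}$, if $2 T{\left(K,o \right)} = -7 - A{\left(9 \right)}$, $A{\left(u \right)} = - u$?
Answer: $\frac{514223}{64278} \approx 8.0$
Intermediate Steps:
$T{\left(K,o \right)} = 1$ ($T{\left(K,o \right)} = \frac{-7 - \left(-1\right) 9}{2} = \frac{-7 - -9}{2} = \frac{-7 + 9}{2} = \frac{1}{2} \cdot 2 = 1$)
$J = \frac{449945}{64278}$ ($J = 7 - \frac{1}{2 \left(22034 + 10105\right)} = 7 - \frac{1}{2 \cdot 32139} = 7 - \frac{1}{64278} = \frac{449945}{64278} \approx 7.0$)
$J + T{\left(-25,-41 \right)} = \frac{449945}{64278} + 1 = \frac{514223}{64278}$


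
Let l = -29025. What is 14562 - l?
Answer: 43587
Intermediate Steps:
14562 - l = 14562 - 1*(-29025) = 14562 + 29025 = 43587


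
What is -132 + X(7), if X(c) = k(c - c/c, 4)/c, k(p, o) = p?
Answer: -918/7 ≈ -131.14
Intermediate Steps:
X(c) = (-1 + c)/c (X(c) = (c - c/c)/c = (c - 1*1)/c = (c - 1)/c = (-1 + c)/c)
-132 + X(7) = -132 + (-1 + 7)/7 = -132 + (1/7)*6 = -132 + 6/7 = -918/7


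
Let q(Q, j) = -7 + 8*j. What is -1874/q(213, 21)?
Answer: -1874/161 ≈ -11.640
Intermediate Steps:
-1874/q(213, 21) = -1874/(-7 + 8*21) = -1874/(-7 + 168) = -1874/161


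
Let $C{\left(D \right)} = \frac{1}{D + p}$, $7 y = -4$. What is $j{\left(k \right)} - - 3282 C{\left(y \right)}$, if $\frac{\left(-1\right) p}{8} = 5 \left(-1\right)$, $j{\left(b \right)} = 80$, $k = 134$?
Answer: $\frac{7509}{46} \approx 163.24$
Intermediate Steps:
$y = - \frac{4}{7}$ ($y = \frac{1}{7} \left(-4\right) = - \frac{4}{7} \approx -0.57143$)
$p = 40$ ($p = - 8 \cdot 5 \left(-1\right) = \left(-8\right) \left(-5\right) = 40$)
$C{\left(D \right)} = \frac{1}{40 + D}$ ($C{\left(D \right)} = \frac{1}{D + 40} = \frac{1}{40 + D}$)
$j{\left(k \right)} - - 3282 C{\left(y \right)} = 80 - - \frac{3282}{40 - \frac{4}{7}} = 80 - - \frac{3282}{\frac{276}{7}} = 80 - \left(-3282\right) \frac{7}{276} = 80 - - \frac{3829}{46} = 80 + \frac{3829}{46} = \frac{7509}{46}$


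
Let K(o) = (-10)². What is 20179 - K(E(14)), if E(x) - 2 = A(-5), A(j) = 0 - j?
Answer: 20079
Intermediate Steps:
A(j) = -j
E(x) = 7 (E(x) = 2 - 1*(-5) = 2 + 5 = 7)
K(o) = 100
20179 - K(E(14)) = 20179 - 1*100 = 20179 - 100 = 20079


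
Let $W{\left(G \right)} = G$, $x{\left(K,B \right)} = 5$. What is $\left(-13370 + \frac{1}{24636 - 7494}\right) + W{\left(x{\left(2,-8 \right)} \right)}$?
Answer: $- \frac{229102829}{17142} \approx -13365.0$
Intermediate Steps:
$\left(-13370 + \frac{1}{24636 - 7494}\right) + W{\left(x{\left(2,-8 \right)} \right)} = \left(-13370 + \frac{1}{24636 - 7494}\right) + 5 = \left(-13370 + \frac{1}{17142}\right) + 5 = - \frac{229188539}{17142} + 5 = - \frac{229102829}{17142}$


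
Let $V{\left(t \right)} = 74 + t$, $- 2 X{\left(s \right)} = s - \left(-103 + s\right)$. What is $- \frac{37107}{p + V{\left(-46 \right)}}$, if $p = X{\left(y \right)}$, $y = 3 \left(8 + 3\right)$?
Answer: $\frac{74214}{47} \approx 1579.0$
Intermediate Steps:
$y = 33$ ($y = 3 \cdot 11 = 33$)
$X{\left(s \right)} = - \frac{103}{2}$ ($X{\left(s \right)} = - \frac{s - \left(-103 + s\right)}{2} = \left(- \frac{1}{2}\right) 103 = - \frac{103}{2}$)
$p = - \frac{103}{2} \approx -51.5$
$- \frac{37107}{p + V{\left(-46 \right)}} = - \frac{37107}{- \frac{103}{2} + \left(74 - 46\right)} = - \frac{37107}{- \frac{103}{2} + 28} = - \frac{37107}{- \frac{47}{2}} = \left(-37107\right) \left(- \frac{2}{47}\right) = \frac{74214}{47}$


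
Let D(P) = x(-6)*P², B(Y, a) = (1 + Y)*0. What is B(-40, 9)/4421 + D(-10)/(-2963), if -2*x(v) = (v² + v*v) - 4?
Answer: 3400/2963 ≈ 1.1475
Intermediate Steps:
x(v) = 2 - v² (x(v) = -((v² + v*v) - 4)/2 = -((v² + v²) - 4)/2 = -(2*v² - 4)/2 = -(-4 + 2*v²)/2 = 2 - v²)
B(Y, a) = 0
D(P) = -34*P² (D(P) = (2 - 1*(-6)²)*P² = (2 - 1*36)*P² = (2 - 36)*P² = -34*P²)
B(-40, 9)/4421 + D(-10)/(-2963) = 0/4421 - 34*(-10)²/(-2963) = 0*(1/4421) - 34*100*(-1/2963) = 0 - 3400*(-1/2963) = 0 + 3400/2963 = 3400/2963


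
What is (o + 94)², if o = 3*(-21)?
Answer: 961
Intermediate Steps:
o = -63
(o + 94)² = (-63 + 94)² = 31² = 961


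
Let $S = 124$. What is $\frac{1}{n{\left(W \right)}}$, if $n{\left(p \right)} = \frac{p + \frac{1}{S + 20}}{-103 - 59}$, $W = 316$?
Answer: $- \frac{23328}{45505} \approx -0.51265$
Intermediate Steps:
$n{\left(p \right)} = - \frac{1}{23328} - \frac{p}{162}$ ($n{\left(p \right)} = \frac{p + \frac{1}{124 + 20}}{-103 - 59} = \frac{p + \frac{1}{144}}{-162} = \left(p + \frac{1}{144}\right) \left(- \frac{1}{162}\right) = \left(\frac{1}{144} + p\right) \left(- \frac{1}{162}\right) = - \frac{1}{23328} - \frac{p}{162}$)
$\frac{1}{n{\left(W \right)}} = \frac{1}{- \frac{1}{23328} - \frac{158}{81}} = \frac{1}{- \frac{45505}{23328}} = - \frac{23328}{45505}$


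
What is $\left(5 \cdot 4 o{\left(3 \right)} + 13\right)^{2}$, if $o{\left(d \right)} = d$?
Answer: $5329$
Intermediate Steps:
$\left(5 \cdot 4 o{\left(3 \right)} + 13\right)^{2} = \left(5 \cdot 4 \cdot 3 + 13\right)^{2} = \left(20 \cdot 3 + 13\right)^{2} = \left(60 + 13\right)^{2} = 73^{2} = 5329$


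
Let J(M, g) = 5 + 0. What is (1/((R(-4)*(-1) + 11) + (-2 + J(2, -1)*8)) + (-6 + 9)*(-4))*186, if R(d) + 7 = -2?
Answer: -64635/29 ≈ -2228.8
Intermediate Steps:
R(d) = -9 (R(d) = -7 - 2 = -9)
J(M, g) = 5
(1/((R(-4)*(-1) + 11) + (-2 + J(2, -1)*8)) + (-6 + 9)*(-4))*186 = (1/((-9*(-1) + 11) + (-2 + 5*8)) + (-6 + 9)*(-4))*186 = (1/((9 + 11) + (-2 + 40)) + 3*(-4))*186 = (1/(20 + 38) - 12)*186 = (1/58 - 12)*186 = -695/58*186 = -64635/29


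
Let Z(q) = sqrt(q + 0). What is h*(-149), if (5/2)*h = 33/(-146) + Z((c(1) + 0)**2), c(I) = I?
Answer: -16837/365 ≈ -46.129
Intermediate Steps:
Z(q) = sqrt(q)
h = 113/365 (h = 2*(33/(-146) + sqrt((1 + 0)**2))/5 = 2*(33*(-1/146) + sqrt(1**2))/5 = 2*(-33/146 + sqrt(1))/5 = 2*(-33/146 + 1)/5 = (2/5)*(113/146) = 113/365 ≈ 0.30959)
h*(-149) = (113/365)*(-149) = -16837/365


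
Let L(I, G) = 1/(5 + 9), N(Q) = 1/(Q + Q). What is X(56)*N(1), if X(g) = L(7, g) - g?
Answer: -783/28 ≈ -27.964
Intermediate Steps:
N(Q) = 1/(2*Q)
L(I, G) = 1/14
X(g) = 1/14 - g
X(56)*N(1) = (1/14 - 1*56)*((½)/1) = (1/14 - 56)*((½)*1) = -783/14*½ = -783/28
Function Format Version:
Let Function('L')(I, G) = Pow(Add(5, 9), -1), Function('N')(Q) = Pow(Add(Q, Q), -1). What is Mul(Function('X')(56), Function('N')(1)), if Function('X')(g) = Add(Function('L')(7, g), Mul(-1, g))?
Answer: Rational(-783, 28) ≈ -27.964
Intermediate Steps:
Function('N')(Q) = Mul(Rational(1, 2), Pow(Q, -1)) (Function('N')(Q) = Pow(Mul(2, Q), -1) = Mul(Rational(1, 2), Pow(Q, -1)))
Function('L')(I, G) = Rational(1, 14) (Function('L')(I, G) = Pow(14, -1) = Rational(1, 14))
Function('X')(g) = Add(Rational(1, 14), Mul(-1, g))
Mul(Function('X')(56), Function('N')(1)) = Mul(Add(Rational(1, 14), Mul(-1, 56)), Mul(Rational(1, 2), Pow(1, -1))) = Mul(Add(Rational(1, 14), -56), Mul(Rational(1, 2), 1)) = Mul(Rational(-783, 14), Rational(1, 2)) = Rational(-783, 28)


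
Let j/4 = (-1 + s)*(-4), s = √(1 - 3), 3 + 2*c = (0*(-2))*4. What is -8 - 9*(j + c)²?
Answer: 10831/4 + 4176*I*√2 ≈ 2707.8 + 5905.8*I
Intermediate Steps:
c = -3/2 (c = -3/2 + ((0*(-2))*4)/2 = -3/2 + (0*4)/2 = -3/2 + (½)*0 = -3/2 + 0 = -3/2 ≈ -1.5000)
s = I*√2 (s = √(-2) = I*√2 ≈ 1.4142*I)
j = 16 - 16*I*√2 (j = 4*((-1 + I*√2)*(-4)) = 4*(4 - 4*I*√2) = 16 - 16*I*√2 ≈ 16.0 - 22.627*I)
-8 - 9*(j + c)² = -8 - 9*((16 - 16*I*√2) - 3/2)² = -8 - 9*(29/2 - 16*I*√2)²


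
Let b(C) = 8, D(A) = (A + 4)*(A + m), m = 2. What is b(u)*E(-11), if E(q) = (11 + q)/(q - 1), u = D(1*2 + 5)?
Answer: 0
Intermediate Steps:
D(A) = (2 + A)*(4 + A) (D(A) = (A + 4)*(A + 2) = (4 + A)*(2 + A) = (2 + A)*(4 + A))
u = 99 (u = 8 + (1*2 + 5)**2 + 6*(1*2 + 5) = 8 + (2 + 5)**2 + 6*(2 + 5) = 8 + 7**2 + 6*7 = 8 + 49 + 42 = 99)
E(q) = (11 + q)/(-1 + q)
b(u)*E(-11) = 8*((11 - 11)/(-1 - 11)) = 8*(0/(-12)) = 8*(-1/12*0) = 8*0 = 0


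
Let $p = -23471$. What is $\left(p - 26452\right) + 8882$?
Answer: $-41041$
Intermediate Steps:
$\left(p - 26452\right) + 8882 = \left(-23471 - 26452\right) + 8882 = -49923 + 8882 = -41041$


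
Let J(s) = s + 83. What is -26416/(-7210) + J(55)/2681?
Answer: 5129734/1380715 ≈ 3.7153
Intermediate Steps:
J(s) = 83 + s
-26416/(-7210) + J(55)/2681 = -26416/(-7210) + (83 + 55)/2681 = -26416*(-1/7210) + 138*(1/2681) = 13208/3605 + 138/2681 = 5129734/1380715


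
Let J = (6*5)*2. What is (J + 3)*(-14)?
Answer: -882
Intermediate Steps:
J = 60 (J = 30*2 = 60)
(J + 3)*(-14) = (60 + 3)*(-14) = 63*(-14) = -882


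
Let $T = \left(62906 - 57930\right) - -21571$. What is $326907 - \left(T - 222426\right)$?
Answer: $522786$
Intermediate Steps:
$T = 26547$ ($T = 4976 + 21571 = 26547$)
$326907 - \left(T - 222426\right) = 326907 - \left(26547 - 222426\right) = 326907 - -195879 = 326907 + 195879 = 522786$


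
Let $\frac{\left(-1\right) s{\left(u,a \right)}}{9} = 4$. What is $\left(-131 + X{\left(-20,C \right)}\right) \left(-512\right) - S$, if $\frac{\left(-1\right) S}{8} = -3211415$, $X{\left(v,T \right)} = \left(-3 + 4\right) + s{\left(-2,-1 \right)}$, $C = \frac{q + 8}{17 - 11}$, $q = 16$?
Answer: $-25606328$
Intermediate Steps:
$s{\left(u,a \right)} = -36$ ($s{\left(u,a \right)} = \left(-9\right) 4 = -36$)
$C = 4$ ($C = \frac{16 + 8}{17 - 11} = \frac{24}{6} = 24 \cdot \frac{1}{6} = 4$)
$X{\left(v,T \right)} = -35$ ($X{\left(v,T \right)} = \left(-3 + 4\right) - 36 = 1 - 36 = -35$)
$S = 25691320$ ($S = \left(-8\right) \left(-3211415\right) = 25691320$)
$\left(-131 + X{\left(-20,C \right)}\right) \left(-512\right) - S = \left(-131 - 35\right) \left(-512\right) - 25691320 = \left(-166\right) \left(-512\right) - 25691320 = 84992 - 25691320 = -25606328$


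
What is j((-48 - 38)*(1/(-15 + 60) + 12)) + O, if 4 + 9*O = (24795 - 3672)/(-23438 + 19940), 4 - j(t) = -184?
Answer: 1961167/10494 ≈ 186.88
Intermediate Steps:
j(t) = 188 (j(t) = 4 - 1*(-184) = 4 + 184 = 188)
O = -11705/10494 (O = -4/9 + ((24795 - 3672)/(-23438 + 19940))/9 = -4/9 + (21123/(-3498))/9 = -4/9 + (21123*(-1/3498))/9 = -4/9 + (⅑)*(-7041/1166) = -4/9 - 2347/3498 = -11705/10494 ≈ -1.1154)
j((-48 - 38)*(1/(-15 + 60) + 12)) + O = 188 - 11705/10494 = 1961167/10494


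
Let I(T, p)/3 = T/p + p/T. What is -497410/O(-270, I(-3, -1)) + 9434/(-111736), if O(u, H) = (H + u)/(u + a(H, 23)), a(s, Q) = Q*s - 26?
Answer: -91704757525/726284 ≈ -1.2627e+5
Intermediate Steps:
I(T, p) = 3*T/p + 3*p/T (I(T, p) = 3*(T/p + p/T) = 3*T/p + 3*p/T)
a(s, Q) = -26 + Q*s
O(u, H) = (H + u)/(-26 + u + 23*H) (O(u, H) = (H + u)/(u + (-26 + 23*H)) = (H + u)/(-26 + u + 23*H))
-497410/O(-270, I(-3, -1)) + 9434/(-111736) = -497410*(-26 - 270 + 23*(3*(-3)/(-1) + 3*(-1)/(-3)))/((3*(-3)/(-1) + 3*(-1)/(-3)) - 270) + 9434/(-111736) = -497410*(-26 - 270 + 23*(3*(-3)*(-1) + 3*(-1)*(-⅓)))/((3*(-3)*(-1) + 3*(-1)*(-⅓)) - 270) + 9434*(-1/111736) = -497410*(-26 - 270 + 23*(9 + 1))/((9 + 1) - 270) - 4717/55868 = -497410*(-26 - 270 + 23*10)/(10 - 270) - 4717/55868 = -497410/(-260/(-26 - 270 + 230)) - 4717/55868 = -497410/(-260/(-66)) - 4717/55868 = -497410/((-1/66*(-260))) - 4717/55868 = -497410/130/33 - 4717/55868 = -497410*33/130 - 4717/55868 = -1641453/13 - 4717/55868 = -91704757525/726284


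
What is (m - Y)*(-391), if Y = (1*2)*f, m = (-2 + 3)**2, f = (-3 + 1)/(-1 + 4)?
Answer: -2737/3 ≈ -912.33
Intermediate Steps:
f = -2/3 ≈ -0.66667
m = 1 (m = 1**2 = 1)
Y = -4/3 (Y = (1*2)*(-2/3) = 2*(-2/3) = -4/3 ≈ -1.3333)
(m - Y)*(-391) = (1 - 1*(-4/3))*(-391) = (1 + 4/3)*(-391) = (7/3)*(-391) = -2737/3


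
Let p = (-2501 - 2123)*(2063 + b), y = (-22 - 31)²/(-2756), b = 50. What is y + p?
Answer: -508066677/52 ≈ -9.7705e+6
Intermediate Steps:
y = -53/52 (y = (-53)²*(-1/2756) = 2809*(-1/2756) = -53/52 ≈ -1.0192)
p = -9770512 (p = (-2501 - 2123)*(2063 + 50) = -4624*2113 = -9770512)
y + p = -53/52 - 9770512 = -508066677/52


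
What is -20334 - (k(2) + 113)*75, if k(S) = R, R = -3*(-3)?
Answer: -29484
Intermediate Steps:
R = 9
k(S) = 9
-20334 - (k(2) + 113)*75 = -20334 - (9 + 113)*75 = -20334 - 122*75 = -20334 - 1*9150 = -20334 - 9150 = -29484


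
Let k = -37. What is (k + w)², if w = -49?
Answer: 7396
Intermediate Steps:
(k + w)² = (-37 - 49)² = (-86)² = 7396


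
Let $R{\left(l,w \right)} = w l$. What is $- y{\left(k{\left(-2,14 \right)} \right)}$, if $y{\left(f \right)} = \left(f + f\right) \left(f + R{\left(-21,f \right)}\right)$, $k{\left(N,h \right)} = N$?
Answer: $160$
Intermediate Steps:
$R{\left(l,w \right)} = l w$
$y{\left(f \right)} = - 40 f^{2}$ ($y{\left(f \right)} = \left(f + f\right) \left(f - 21 f\right) = 2 f \left(- 20 f\right) = - 40 f^{2}$)
$- y{\left(k{\left(-2,14 \right)} \right)} = - \left(-40\right) \left(-2\right)^{2} = - \left(-40\right) 4 = \left(-1\right) \left(-160\right) = 160$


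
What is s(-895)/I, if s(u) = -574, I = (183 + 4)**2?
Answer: -574/34969 ≈ -0.016415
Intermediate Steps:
I = 34969 (I = 187**2 = 34969)
s(-895)/I = -574/34969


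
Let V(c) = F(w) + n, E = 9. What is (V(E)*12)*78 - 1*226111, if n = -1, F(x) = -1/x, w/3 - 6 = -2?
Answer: -227125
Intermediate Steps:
w = 12 (w = 18 + 3*(-2) = 18 - 6 = 12)
V(c) = -13/12 (V(c) = -1/12 - 1 = -13/12)
(V(E)*12)*78 - 1*226111 = -13/12*12*78 - 1*226111 = -13*78 - 226111 = -1014 - 226111 = -227125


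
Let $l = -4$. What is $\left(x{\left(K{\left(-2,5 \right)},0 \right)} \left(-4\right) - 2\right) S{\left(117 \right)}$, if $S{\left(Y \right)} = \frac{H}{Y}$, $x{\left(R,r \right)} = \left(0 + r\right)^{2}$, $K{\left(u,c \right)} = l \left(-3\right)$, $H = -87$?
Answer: $\frac{58}{39} \approx 1.4872$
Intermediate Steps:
$K{\left(u,c \right)} = 12$ ($K{\left(u,c \right)} = \left(-4\right) \left(-3\right) = 12$)
$x{\left(R,r \right)} = r^{2}$
$S{\left(Y \right)} = - \frac{87}{Y}$
$\left(x{\left(K{\left(-2,5 \right)},0 \right)} \left(-4\right) - 2\right) S{\left(117 \right)} = \left(0^{2} \left(-4\right) - 2\right) \left(- \frac{87}{117}\right) = \left(0 \left(-4\right) - 2\right) \left(\left(-87\right) \frac{1}{117}\right) = \left(0 - 2\right) \left(- \frac{29}{39}\right) = \left(-2\right) \left(- \frac{29}{39}\right) = \frac{58}{39}$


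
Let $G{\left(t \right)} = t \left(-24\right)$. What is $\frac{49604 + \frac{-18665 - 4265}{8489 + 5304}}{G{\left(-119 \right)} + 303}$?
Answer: $\frac{2815494}{179309} \approx 15.702$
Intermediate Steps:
$G{\left(t \right)} = - 24 t$
$\frac{49604 + \frac{-18665 - 4265}{8489 + 5304}}{G{\left(-119 \right)} + 303} = \frac{49604 + \frac{-18665 - 4265}{8489 + 5304}}{\left(-24\right) \left(-119\right) + 303} = \frac{49604 - \frac{22930}{13793}}{2856 + 303} = \frac{49604 - \frac{22930}{13793}}{3159} = \left(49604 - \frac{22930}{13793}\right) \frac{1}{3159} = \frac{684165042}{13793} \cdot \frac{1}{3159} = \frac{2815494}{179309}$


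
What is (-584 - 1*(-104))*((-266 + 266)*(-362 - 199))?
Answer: 0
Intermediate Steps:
(-584 - 1*(-104))*((-266 + 266)*(-362 - 199)) = (-584 + 104)*(0*(-561)) = -480*0 = 0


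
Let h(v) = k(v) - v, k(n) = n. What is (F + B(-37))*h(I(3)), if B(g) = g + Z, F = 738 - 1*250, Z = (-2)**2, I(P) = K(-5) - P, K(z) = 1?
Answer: 0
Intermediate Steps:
I(P) = 1 - P
h(v) = 0 (h(v) = v - v = 0)
Z = 4
F = 488 (F = 738 - 250 = 488)
B(g) = 4 + g (B(g) = g + 4 = 4 + g)
(F + B(-37))*h(I(3)) = (488 + (4 - 37))*0 = (488 - 33)*0 = 455*0 = 0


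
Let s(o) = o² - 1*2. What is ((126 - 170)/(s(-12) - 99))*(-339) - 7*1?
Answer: 14615/43 ≈ 339.88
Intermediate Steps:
s(o) = -2 + o² (s(o) = o² - 2 = -2 + o²)
((126 - 170)/(s(-12) - 99))*(-339) - 7*1 = ((126 - 170)/((-2 + (-12)²) - 99))*(-339) - 7*1 = -44/((-2 + 144) - 99)*(-339) - 7 = -44/(142 - 99)*(-339) - 7 = -44/43*(-339) - 7 = 14916/43 - 7 = 14615/43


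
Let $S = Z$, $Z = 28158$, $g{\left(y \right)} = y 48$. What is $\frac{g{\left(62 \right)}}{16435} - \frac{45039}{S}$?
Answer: $- \frac{11516101}{8118890} \approx -1.4184$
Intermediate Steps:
$g{\left(y \right)} = 48 y$
$S = 28158$
$\frac{g{\left(62 \right)}}{16435} - \frac{45039}{S} = \frac{48 \cdot 62}{16435} - \frac{45039}{28158} = 2976 \cdot \frac{1}{16435} - \frac{15013}{9386} = \frac{2976}{16435} - \frac{15013}{9386} = - \frac{11516101}{8118890}$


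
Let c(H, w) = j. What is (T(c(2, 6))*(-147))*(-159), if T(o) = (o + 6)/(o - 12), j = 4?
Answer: -116865/4 ≈ -29216.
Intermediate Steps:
c(H, w) = 4
T(o) = (6 + o)/(-12 + o)
(T(c(2, 6))*(-147))*(-159) = (((6 + 4)/(-12 + 4))*(-147))*(-159) = ((10/(-8))*(-147))*(-159) = (-1/8*10*(-147))*(-159) = -5/4*(-147)*(-159) = (735/4)*(-159) = -116865/4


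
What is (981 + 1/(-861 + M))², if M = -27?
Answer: 758862250129/788544 ≈ 9.6236e+5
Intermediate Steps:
(981 + 1/(-861 + M))² = (981 + 1/(-861 - 27))² = (981 + 1/(-888))² = (981 - 1/888)² = (871127/888)² = 758862250129/788544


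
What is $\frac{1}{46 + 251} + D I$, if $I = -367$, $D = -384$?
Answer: $\frac{41855617}{297} \approx 1.4093 \cdot 10^{5}$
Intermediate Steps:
$\frac{1}{46 + 251} + D I = \frac{1}{46 + 251} - -140928 = \frac{1}{297} + 140928 = \frac{41855617}{297}$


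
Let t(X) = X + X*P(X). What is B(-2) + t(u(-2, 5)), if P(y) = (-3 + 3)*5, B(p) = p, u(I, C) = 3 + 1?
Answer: 2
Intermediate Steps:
u(I, C) = 4
P(y) = 0 (P(y) = 0*5 = 0)
t(X) = X (t(X) = X + X*0 = X + 0 = X)
B(-2) + t(u(-2, 5)) = -2 + 4 = 2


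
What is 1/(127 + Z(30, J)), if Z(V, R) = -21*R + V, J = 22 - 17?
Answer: 1/52 ≈ 0.019231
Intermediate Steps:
J = 5
Z(V, R) = V - 21*R
1/(127 + Z(30, J)) = 1/(127 + (30 - 21*5)) = 1/(127 + (30 - 105)) = 1/(127 - 75) = 1/52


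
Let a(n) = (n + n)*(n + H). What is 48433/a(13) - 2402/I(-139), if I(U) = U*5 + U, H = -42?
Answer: -19291007/314418 ≈ -61.355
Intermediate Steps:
I(U) = 6*U (I(U) = 5*U + U = 6*U)
a(n) = 2*n*(-42 + n) (a(n) = (n + n)*(n - 42) = (2*n)*(-42 + n) = 2*n*(-42 + n))
48433/a(13) - 2402/I(-139) = 48433/((2*13*(-42 + 13))) - 2402/(6*(-139)) = 48433/((2*13*(-29))) - 2402/(-834) = 48433/(-754) - 2402*(-1/834) = 48433*(-1/754) + 1201/417 = -48433/754 + 1201/417 = -19291007/314418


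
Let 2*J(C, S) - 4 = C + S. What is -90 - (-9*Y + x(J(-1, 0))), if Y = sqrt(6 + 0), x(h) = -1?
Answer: -89 + 9*sqrt(6) ≈ -66.955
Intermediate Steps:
J(C, S) = 2 + C/2 + S/2 (J(C, S) = 2 + (C + S)/2 = 2 + (C/2 + S/2) = 2 + C/2 + S/2)
Y = sqrt(6) ≈ 2.4495
-90 - (-9*Y + x(J(-1, 0))) = -90 - (-9*sqrt(6) - 1) = -90 - (-1 - 9*sqrt(6)) = -90 + (1 + 9*sqrt(6)) = -89 + 9*sqrt(6)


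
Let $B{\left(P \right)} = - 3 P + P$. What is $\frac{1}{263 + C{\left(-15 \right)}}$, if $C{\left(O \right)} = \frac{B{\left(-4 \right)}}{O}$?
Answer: $\frac{15}{3937} \approx 0.00381$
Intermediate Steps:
$B{\left(P \right)} = - 2 P$
$C{\left(O \right)} = \frac{8}{O}$ ($C{\left(O \right)} = \frac{\left(-2\right) \left(-4\right)}{O} = \frac{8}{O}$)
$\frac{1}{263 + C{\left(-15 \right)}} = \frac{1}{263 + \frac{8}{-15}} = \frac{1}{263 + 8 \left(- \frac{1}{15}\right)} = \frac{1}{263 - \frac{8}{15}} = \frac{1}{\frac{3937}{15}} = \frac{15}{3937}$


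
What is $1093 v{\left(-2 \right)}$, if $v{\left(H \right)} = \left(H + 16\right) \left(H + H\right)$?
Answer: $-61208$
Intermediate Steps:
$v{\left(H \right)} = 2 H \left(16 + H\right)$ ($v{\left(H \right)} = \left(16 + H\right) 2 H = 2 H \left(16 + H\right)$)
$1093 v{\left(-2 \right)} = 1093 \cdot 2 \left(-2\right) \left(16 - 2\right) = 1093 \cdot 2 \left(-2\right) 14 = 1093 \left(-56\right) = -61208$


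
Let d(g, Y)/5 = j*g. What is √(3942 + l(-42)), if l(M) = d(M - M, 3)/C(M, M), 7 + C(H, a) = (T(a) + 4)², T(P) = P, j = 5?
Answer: 3*√438 ≈ 62.785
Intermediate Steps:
C(H, a) = -7 + (4 + a)² (C(H, a) = -7 + (a + 4)² = -7 + (4 + a)²)
d(g, Y) = 25*g (d(g, Y) = 5*(5*g) = 25*g)
l(M) = 0 (l(M) = (25*(M - M))/(-7 + (4 + M)²) = (25*0)/(-7 + (4 + M)²) = 0/(-7 + (4 + M)²) = 0)
√(3942 + l(-42)) = √(3942 + 0) = √3942 = 3*√438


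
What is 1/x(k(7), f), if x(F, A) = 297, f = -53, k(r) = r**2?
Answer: 1/297 ≈ 0.0033670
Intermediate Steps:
1/x(k(7), f) = 1/297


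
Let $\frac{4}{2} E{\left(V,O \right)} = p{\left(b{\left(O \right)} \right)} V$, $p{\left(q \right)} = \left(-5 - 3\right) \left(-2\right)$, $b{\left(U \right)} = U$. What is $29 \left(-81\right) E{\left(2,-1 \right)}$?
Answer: $-37584$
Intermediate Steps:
$p{\left(q \right)} = 16$ ($p{\left(q \right)} = \left(-8\right) \left(-2\right) = 16$)
$E{\left(V,O \right)} = 8 V$ ($E{\left(V,O \right)} = \frac{16 V}{2} = 8 V$)
$29 \left(-81\right) E{\left(2,-1 \right)} = 29 \left(-81\right) 8 \cdot 2 = \left(-2349\right) 16 = -37584$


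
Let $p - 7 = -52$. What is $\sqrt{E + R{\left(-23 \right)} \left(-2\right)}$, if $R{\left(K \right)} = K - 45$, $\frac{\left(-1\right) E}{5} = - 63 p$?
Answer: $i \sqrt{14039} \approx 118.49 i$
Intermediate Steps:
$p = -45$ ($p = 7 - 52 = -45$)
$E = -14175$ ($E = - 5 \left(\left(-63\right) \left(-45\right)\right) = \left(-5\right) 2835 = -14175$)
$R{\left(K \right)} = -45 + K$
$\sqrt{E + R{\left(-23 \right)} \left(-2\right)} = \sqrt{-14175 + \left(-45 - 23\right) \left(-2\right)} = \sqrt{-14175 - -136} = \sqrt{-14175 + 136} = \sqrt{-14039} = i \sqrt{14039}$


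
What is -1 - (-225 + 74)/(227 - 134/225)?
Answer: -16966/50941 ≈ -0.33305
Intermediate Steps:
-1 - (-225 + 74)/(227 - 134/225) = -1 - (-151)/(227 - 134*1/225) = -1 - (-151)/(227 - 134/225) = -1 - (-151)/50941/225 = -1 - (-151)*225/50941 = -1 - 1*(-33975/50941) = -1 + 33975/50941 = -16966/50941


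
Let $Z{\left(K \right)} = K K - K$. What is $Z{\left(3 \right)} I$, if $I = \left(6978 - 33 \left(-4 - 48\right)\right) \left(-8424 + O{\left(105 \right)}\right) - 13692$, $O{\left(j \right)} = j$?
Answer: $-434034468$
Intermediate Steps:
$Z{\left(K \right)} = K^{2} - K$
$I = -72339078$ ($I = \left(6978 - 33 \left(-4 - 48\right)\right) \left(-8424 + 105\right) - 13692 = \left(6978 - -1716\right) \left(-8319\right) - 13692 = \left(6978 + 1716\right) \left(-8319\right) - 13692 = 8694 \left(-8319\right) - 13692 = -72325386 - 13692 = -72339078$)
$Z{\left(3 \right)} I = 3 \left(-1 + 3\right) \left(-72339078\right) = 3 \cdot 2 \left(-72339078\right) = 6 \left(-72339078\right) = -434034468$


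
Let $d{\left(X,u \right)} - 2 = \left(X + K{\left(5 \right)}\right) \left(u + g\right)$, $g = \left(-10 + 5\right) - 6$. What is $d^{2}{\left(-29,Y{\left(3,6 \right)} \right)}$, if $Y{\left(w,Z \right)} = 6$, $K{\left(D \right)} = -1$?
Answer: $23104$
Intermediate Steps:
$g = -11$ ($g = -5 - 6 = -11$)
$d{\left(X,u \right)} = 2 + \left(-1 + X\right) \left(-11 + u\right)$ ($d{\left(X,u \right)} = 2 + \left(X - 1\right) \left(u - 11\right) = 2 + \left(-1 + X\right) \left(-11 + u\right)$)
$d^{2}{\left(-29,Y{\left(3,6 \right)} \right)} = \left(13 - 6 - -319 - 174\right)^{2} = \left(13 - 6 + 319 - 174\right)^{2} = 152^{2} = 23104$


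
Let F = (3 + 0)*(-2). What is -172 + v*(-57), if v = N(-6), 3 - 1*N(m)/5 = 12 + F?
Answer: 683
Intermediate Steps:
F = -6 (F = 3*(-2) = -6)
N(m) = -15 (N(m) = 15 - 5*(12 - 6) = 15 - 5*6 = 15 - 30 = -15)
v = -15
-172 + v*(-57) = -172 - 15*(-57) = -172 + 855 = 683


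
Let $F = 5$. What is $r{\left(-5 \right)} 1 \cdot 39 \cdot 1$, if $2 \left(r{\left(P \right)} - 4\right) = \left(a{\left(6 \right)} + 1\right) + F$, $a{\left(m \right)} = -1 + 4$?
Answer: $\frac{663}{2} \approx 331.5$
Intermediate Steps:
$a{\left(m \right)} = 3$
$r{\left(P \right)} = \frac{17}{2}$ ($r{\left(P \right)} = 4 + \frac{\left(3 + 1\right) + 5}{2} = 4 + \frac{4 + 5}{2} = 4 + \frac{1}{2} \cdot 9 = 4 + \frac{9}{2} = \frac{17}{2}$)
$r{\left(-5 \right)} 1 \cdot 39 \cdot 1 = \frac{17}{2} \cdot 1 \cdot 39 \cdot 1 = \frac{17}{2} \cdot 39 \cdot 1 = \frac{663}{2} \cdot 1 = \frac{663}{2}$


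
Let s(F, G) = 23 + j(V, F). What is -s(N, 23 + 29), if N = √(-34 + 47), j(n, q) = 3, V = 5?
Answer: -26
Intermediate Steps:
N = √13 ≈ 3.6056
s(F, G) = 26 (s(F, G) = 23 + 3 = 26)
-s(N, 23 + 29) = -1*26 = -26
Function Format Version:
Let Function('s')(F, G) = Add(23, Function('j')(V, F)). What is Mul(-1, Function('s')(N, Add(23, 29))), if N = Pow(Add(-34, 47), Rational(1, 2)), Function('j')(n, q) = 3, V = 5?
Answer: -26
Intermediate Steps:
N = Pow(13, Rational(1, 2)) ≈ 3.6056
Function('s')(F, G) = 26 (Function('s')(F, G) = Add(23, 3) = 26)
Mul(-1, Function('s')(N, Add(23, 29))) = Mul(-1, 26) = -26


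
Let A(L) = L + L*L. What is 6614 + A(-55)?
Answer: 9584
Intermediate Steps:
A(L) = L + L**2
6614 + A(-55) = 6614 - 55*(1 - 55) = 6614 - 55*(-54) = 6614 + 2970 = 9584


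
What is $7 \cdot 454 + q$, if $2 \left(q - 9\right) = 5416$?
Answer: $5895$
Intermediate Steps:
$q = 2717$ ($q = 9 + \frac{1}{2} \cdot 5416 = 9 + 2708 = 2717$)
$7 \cdot 454 + q = 7 \cdot 454 + 2717 = 3178 + 2717 = 5895$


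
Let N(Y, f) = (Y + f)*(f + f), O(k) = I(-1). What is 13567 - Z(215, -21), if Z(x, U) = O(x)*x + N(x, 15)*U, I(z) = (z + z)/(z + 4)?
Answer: 475831/3 ≈ 1.5861e+5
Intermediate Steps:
I(z) = 2*z/(4 + z) (I(z) = (2*z)/(4 + z) = 2*z/(4 + z))
O(k) = -⅔ (O(k) = 2*(-1)/(4 - 1) = 2*(-1)/3 = 2*(-1)*(⅓) = -⅔)
N(Y, f) = 2*f*(Y + f) (N(Y, f) = (Y + f)*(2*f) = 2*f*(Y + f))
Z(x, U) = -2*x/3 + U*(450 + 30*x) (Z(x, U) = -2*x/3 + (2*15*(x + 15))*U = -2*x/3 + (2*15*(15 + x))*U = -2*x/3 + (450 + 30*x)*U = -2*x/3 + U*(450 + 30*x))
13567 - Z(215, -21) = 13567 - (-⅔*215 + 30*(-21)*(15 + 215)) = 13567 - (-430/3 + 30*(-21)*230) = 13567 - (-430/3 - 144900) = 13567 - 1*(-435130/3) = 13567 + 435130/3 = 475831/3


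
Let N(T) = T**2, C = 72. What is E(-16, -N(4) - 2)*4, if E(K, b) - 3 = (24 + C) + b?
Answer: 324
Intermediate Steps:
E(K, b) = 99 + b (E(K, b) = 3 + ((24 + 72) + b) = 3 + (96 + b) = 99 + b)
E(-16, -N(4) - 2)*4 = (99 + (-1*4**2 - 2))*4 = (99 + (-1*16 - 2))*4 = (99 + (-16 - 2))*4 = (99 - 18)*4 = 81*4 = 324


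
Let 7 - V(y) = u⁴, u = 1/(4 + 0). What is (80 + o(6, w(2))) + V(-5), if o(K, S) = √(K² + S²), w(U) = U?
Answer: 22271/256 + 2*√10 ≈ 93.321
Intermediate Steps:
u = ¼ (u = 1/4 = ¼ ≈ 0.25000)
V(y) = 1791/256 (V(y) = 7 - (¼)⁴ = 7 - 1*1/256 = 7 - 1/256 = 1791/256)
(80 + o(6, w(2))) + V(-5) = (80 + √(6² + 2²)) + 1791/256 = (80 + √(36 + 4)) + 1791/256 = (80 + √40) + 1791/256 = (80 + 2*√10) + 1791/256 = 22271/256 + 2*√10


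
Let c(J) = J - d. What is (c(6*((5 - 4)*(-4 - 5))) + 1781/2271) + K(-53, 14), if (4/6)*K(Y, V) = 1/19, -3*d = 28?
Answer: -1260051/28766 ≈ -43.803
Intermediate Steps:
d = -28/3 (d = -⅓*28 = -28/3 ≈ -9.3333)
K(Y, V) = 3/38 (K(Y, V) = (3/2)/19 = (3/2)*(1/19) = 3/38)
c(J) = 28/3 + J (c(J) = J - 1*(-28/3) = J + 28/3 = 28/3 + J)
(c(6*((5 - 4)*(-4 - 5))) + 1781/2271) + K(-53, 14) = ((28/3 + 6*((5 - 4)*(-4 - 5))) + 1781/2271) + 3/38 = ((28/3 + 6*(1*(-9))) + 1781*(1/2271)) + 3/38 = ((28/3 + 6*(-9)) + 1781/2271) + 3/38 = ((28/3 - 54) + 1781/2271) + 3/38 = (-134/3 + 1781/2271) + 3/38 = -33219/757 + 3/38 = -1260051/28766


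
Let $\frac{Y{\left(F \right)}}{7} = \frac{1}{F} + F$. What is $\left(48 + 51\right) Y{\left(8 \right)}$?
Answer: $\frac{45045}{8} \approx 5630.6$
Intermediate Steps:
$Y{\left(F \right)} = 7 F + \frac{7}{F}$ ($Y{\left(F \right)} = 7 \left(\frac{1}{F} + F\right) = 7 \left(F + \frac{1}{F}\right) = 7 F + \frac{7}{F}$)
$\left(48 + 51\right) Y{\left(8 \right)} = \left(48 + 51\right) \left(7 \cdot 8 + \frac{7}{8}\right) = 99 \left(56 + 7 \cdot \frac{1}{8}\right) = 99 \left(56 + \frac{7}{8}\right) = 99 \cdot \frac{455}{8} = \frac{45045}{8}$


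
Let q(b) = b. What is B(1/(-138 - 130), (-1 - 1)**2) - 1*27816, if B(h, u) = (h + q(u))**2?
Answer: -1996709343/71824 ≈ -27800.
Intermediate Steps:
B(h, u) = (h + u)**2
B(1/(-138 - 130), (-1 - 1)**2) - 1*27816 = (1/(-138 - 130) + (-1 - 1)**2)**2 - 1*27816 = (1/(-268) + (-2)**2)**2 - 27816 = (-1/268 + 4)**2 - 27816 = (1071/268)**2 - 27816 = 1147041/71824 - 27816 = -1996709343/71824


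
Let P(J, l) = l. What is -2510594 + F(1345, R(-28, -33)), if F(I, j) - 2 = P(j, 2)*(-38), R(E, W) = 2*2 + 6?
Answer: -2510668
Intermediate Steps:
R(E, W) = 10 (R(E, W) = 4 + 6 = 10)
F(I, j) = -74 (F(I, j) = 2 + 2*(-38) = 2 - 76 = -74)
-2510594 + F(1345, R(-28, -33)) = -2510594 - 74 = -2510668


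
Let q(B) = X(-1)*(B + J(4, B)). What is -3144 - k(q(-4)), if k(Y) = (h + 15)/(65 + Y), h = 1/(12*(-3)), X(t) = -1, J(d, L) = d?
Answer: -7357499/2340 ≈ -3144.2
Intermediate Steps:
q(B) = -4 - B (q(B) = -(B + 4) = -(4 + B) = -4 - B)
h = -1/36 (h = 1/(-36) = -1/36 ≈ -0.027778)
k(Y) = 539/(36*(65 + Y)) (k(Y) = (-1/36 + 15)/(65 + Y) = 539/(36*(65 + Y)))
-3144 - k(q(-4)) = -3144 - 539/(36*(65 + (-4 - 1*(-4)))) = -3144 - 539/(36*(65 + (-4 + 4))) = -3144 - 539/(36*(65 + 0)) = -3144 - 539/(36*65) = -3144 - 1*539/2340 = -3144 - 539/2340 = -7357499/2340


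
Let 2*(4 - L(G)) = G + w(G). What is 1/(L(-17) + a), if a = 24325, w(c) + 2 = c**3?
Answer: 1/26795 ≈ 3.7320e-5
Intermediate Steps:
w(c) = -2 + c**3
L(G) = 5 - G/2 - G**3/2 (L(G) = 4 - (G + (-2 + G**3))/2 = 4 - (-2 + G + G**3)/2 = 4 + (1 - G/2 - G**3/2) = 5 - G/2 - G**3/2)
1/(L(-17) + a) = 1/((5 - 1/2*(-17) - 1/2*(-17)**3) + 24325) = 1/((5 + 17/2 - 1/2*(-4913)) + 24325) = 1/((5 + 17/2 + 4913/2) + 24325) = 1/(2470 + 24325) = 1/26795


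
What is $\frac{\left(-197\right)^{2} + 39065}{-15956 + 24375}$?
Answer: $\frac{77874}{8419} \approx 9.2498$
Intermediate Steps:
$\frac{\left(-197\right)^{2} + 39065}{-15956 + 24375} = \frac{38809 + 39065}{8419} = 77874 \cdot \frac{1}{8419} = \frac{77874}{8419}$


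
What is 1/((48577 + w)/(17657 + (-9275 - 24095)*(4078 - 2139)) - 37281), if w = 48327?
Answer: -64686773/2411587681117 ≈ -2.6823e-5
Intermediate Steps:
1/((48577 + w)/(17657 + (-9275 - 24095)*(4078 - 2139)) - 37281) = 1/((48577 + 48327)/(17657 + (-9275 - 24095)*(4078 - 2139)) - 37281) = 1/(96904/(17657 - 33370*1939) - 37281) = 1/(96904/(17657 - 64704430) - 37281) = 1/(96904/(-64686773) - 37281) = 1/(96904*(-1/64686773) - 37281) = 1/(-96904/64686773 - 37281) = 1/(-2411587681117/64686773) = -64686773/2411587681117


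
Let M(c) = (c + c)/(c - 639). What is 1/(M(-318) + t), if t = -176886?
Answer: -319/56426422 ≈ -5.6534e-6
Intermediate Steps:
M(c) = 2*c/(-639 + c) (M(c) = (2*c)/(-639 + c) = 2*c/(-639 + c))
1/(M(-318) + t) = 1/(2*(-318)/(-639 - 318) - 176886) = 1/(2*(-318)/(-957) - 176886) = 1/(2*(-318)*(-1/957) - 176886) = 1/(212/319 - 176886) = 1/(-56426422/319) = -319/56426422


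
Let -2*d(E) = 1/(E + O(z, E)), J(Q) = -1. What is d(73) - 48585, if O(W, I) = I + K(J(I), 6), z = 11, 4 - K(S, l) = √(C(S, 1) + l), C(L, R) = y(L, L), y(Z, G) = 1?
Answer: -1092822480/22493 - √7/44986 ≈ -48585.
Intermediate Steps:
C(L, R) = 1
K(S, l) = 4 - √(1 + l)
O(W, I) = 4 + I - √7 (O(W, I) = I + (4 - √(1 + 6)) = I + (4 - √7) = 4 + I - √7)
d(E) = -1/(2*(4 - √7 + 2*E)) (d(E) = -1/(2*(E + (4 + E - √7))) = -1/(2*(4 - √7 + 2*E)))
d(73) - 48585 = -1/(8 - 2*√7 + 4*73) - 48585 = -1/(8 - 2*√7 + 292) - 48585 = -1/(300 - 2*√7) - 48585 = -48585 - 1/(300 - 2*√7)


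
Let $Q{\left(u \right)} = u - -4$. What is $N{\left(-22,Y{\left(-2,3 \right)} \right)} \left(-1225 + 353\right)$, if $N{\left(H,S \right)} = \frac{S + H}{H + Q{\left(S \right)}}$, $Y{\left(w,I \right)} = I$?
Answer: $- \frac{16568}{15} \approx -1104.5$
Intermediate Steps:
$Q{\left(u \right)} = 4 + u$ ($Q{\left(u \right)} = u + 4 = 4 + u$)
$N{\left(H,S \right)} = \frac{H + S}{4 + H + S}$ ($N{\left(H,S \right)} = \frac{S + H}{H + \left(4 + S\right)} = \frac{H + S}{4 + H + S}$)
$N{\left(-22,Y{\left(-2,3 \right)} \right)} \left(-1225 + 353\right) = \frac{-22 + 3}{4 - 22 + 3} \left(-1225 + 353\right) = \frac{1}{-15} \left(-19\right) \left(-872\right) = \left(- \frac{1}{15}\right) \left(-19\right) \left(-872\right) = \frac{19}{15} \left(-872\right) = - \frac{16568}{15}$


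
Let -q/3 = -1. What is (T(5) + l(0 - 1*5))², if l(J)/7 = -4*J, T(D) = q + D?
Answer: 21904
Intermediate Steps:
q = 3 (q = -3*(-1) = 3)
T(D) = 3 + D
l(J) = -28*J (l(J) = 7*(-4*J) = -28*J)
(T(5) + l(0 - 1*5))² = ((3 + 5) - 28*(0 - 1*5))² = (8 - 28*(0 - 5))² = (8 - 28*(-5))² = (8 + 140)² = 148² = 21904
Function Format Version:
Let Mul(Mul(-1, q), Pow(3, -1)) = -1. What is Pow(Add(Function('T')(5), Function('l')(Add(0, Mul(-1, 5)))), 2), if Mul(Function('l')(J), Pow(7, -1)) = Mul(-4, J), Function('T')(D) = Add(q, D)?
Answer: 21904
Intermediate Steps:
q = 3 (q = Mul(-3, -1) = 3)
Function('T')(D) = Add(3, D)
Function('l')(J) = Mul(-28, J) (Function('l')(J) = Mul(7, Mul(-4, J)) = Mul(-28, J))
Pow(Add(Function('T')(5), Function('l')(Add(0, Mul(-1, 5)))), 2) = Pow(Add(Add(3, 5), Mul(-28, Add(0, Mul(-1, 5)))), 2) = Pow(Add(8, Mul(-28, Add(0, -5))), 2) = Pow(Add(8, Mul(-28, -5)), 2) = Pow(Add(8, 140), 2) = Pow(148, 2) = 21904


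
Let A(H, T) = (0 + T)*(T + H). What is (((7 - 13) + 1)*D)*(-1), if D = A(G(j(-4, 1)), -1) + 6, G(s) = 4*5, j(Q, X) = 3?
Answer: -65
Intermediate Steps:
G(s) = 20
A(H, T) = T*(H + T)
D = -13 (D = -(20 - 1) + 6 = -1*19 + 6 = -19 + 6 = -13)
(((7 - 13) + 1)*D)*(-1) = (((7 - 13) + 1)*(-13))*(-1) = ((-6 + 1)*(-13))*(-1) = -5*(-13)*(-1) = 65*(-1) = -65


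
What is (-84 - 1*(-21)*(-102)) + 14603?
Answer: 12377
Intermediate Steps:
(-84 - 1*(-21)*(-102)) + 14603 = (-84 + 21*(-102)) + 14603 = (-84 - 2142) + 14603 = -2226 + 14603 = 12377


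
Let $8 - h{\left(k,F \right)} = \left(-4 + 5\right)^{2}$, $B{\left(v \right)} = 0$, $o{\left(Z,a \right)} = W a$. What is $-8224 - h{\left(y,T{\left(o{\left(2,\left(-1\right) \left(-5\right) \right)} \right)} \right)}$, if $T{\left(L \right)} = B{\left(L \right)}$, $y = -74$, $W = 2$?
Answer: $-8231$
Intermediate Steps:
$o{\left(Z,a \right)} = 2 a$
$T{\left(L \right)} = 0$
$h{\left(k,F \right)} = 7$ ($h{\left(k,F \right)} = 8 - \left(-4 + 5\right)^{2} = 8 - 1^{2} = 8 - 1 = 7$)
$-8224 - h{\left(y,T{\left(o{\left(2,\left(-1\right) \left(-5\right) \right)} \right)} \right)} = -8224 - 7 = -8231$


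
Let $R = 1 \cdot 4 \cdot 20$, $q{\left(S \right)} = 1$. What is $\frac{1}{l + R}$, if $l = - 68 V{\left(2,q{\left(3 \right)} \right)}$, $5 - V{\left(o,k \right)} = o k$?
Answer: $- \frac{1}{124} \approx -0.0080645$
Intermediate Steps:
$V{\left(o,k \right)} = 5 - k o$ ($V{\left(o,k \right)} = 5 - o k = 5 - k o$)
$R = 80$ ($R = 4 \cdot 20 = 80$)
$l = -204$ ($l = - 68 \left(5 - 1 \cdot 2\right) = - 68 \left(5 - 2\right) = \left(-68\right) 3 = -204$)
$\frac{1}{l + R} = \frac{1}{-204 + 80} = \frac{1}{-124} = - \frac{1}{124}$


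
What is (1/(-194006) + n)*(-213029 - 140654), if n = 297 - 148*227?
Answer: 2284864966192985/194006 ≈ 1.1777e+10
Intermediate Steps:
n = -33299 (n = 297 - 33596 = -33299)
(1/(-194006) + n)*(-213029 - 140654) = (1/(-194006) - 33299)*(-213029 - 140654) = (-1/194006 - 33299)*(-353683) = -6460205795/194006*(-353683) = 2284864966192985/194006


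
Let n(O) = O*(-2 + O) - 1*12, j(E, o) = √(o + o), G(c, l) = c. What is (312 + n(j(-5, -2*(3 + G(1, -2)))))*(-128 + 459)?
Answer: 94004 - 2648*I ≈ 94004.0 - 2648.0*I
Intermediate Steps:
j(E, o) = √2*√o (j(E, o) = √(2*o) = √2*√o)
n(O) = -12 + O*(-2 + O) (n(O) = O*(-2 + O) - 12 = -12 + O*(-2 + O))
(312 + n(j(-5, -2*(3 + G(1, -2)))))*(-128 + 459) = (312 + (-12 + (√2*√(-2*(3 + 1)))² - 2*√2*√(-2*(3 + 1))))*(-128 + 459) = (312 + (-12 + (√2*√(-2*4))² - 2*√2*√(-2*4)))*331 = (312 + (-12 + (√2*√(-8))² - 2*√2*√(-8)))*331 = (312 + (-12 + (√2*(2*I*√2))² - 2*√2*2*I*√2))*331 = (312 + (-12 + (4*I)² - 8*I))*331 = (312 + (-12 - 16 - 8*I))*331 = (312 + (-28 - 8*I))*331 = (284 - 8*I)*331 = 94004 - 2648*I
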